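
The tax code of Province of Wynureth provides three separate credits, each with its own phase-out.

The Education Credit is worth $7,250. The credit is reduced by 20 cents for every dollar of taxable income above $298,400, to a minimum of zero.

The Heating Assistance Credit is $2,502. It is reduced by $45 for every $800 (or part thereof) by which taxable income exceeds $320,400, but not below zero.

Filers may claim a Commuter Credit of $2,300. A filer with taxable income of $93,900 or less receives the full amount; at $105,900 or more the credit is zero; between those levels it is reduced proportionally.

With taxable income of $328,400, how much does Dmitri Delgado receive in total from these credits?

$3,302

Education Credit: 20% of the $30,000 excess over $298,400 is $6,000; credit = $7,250 − $6,000 = $1,250.
Heating Assistance Credit: income exceeds $320,400 by $8,000, which is 10 full-or-partial $800 increments; reduction = 10 × $45 = $450, leaving $2,052.
Commuter Credit: $328,400 is at or above $105,900, so the credit is $0.
Total: $1,250 + $2,052 + $0 = $3,302.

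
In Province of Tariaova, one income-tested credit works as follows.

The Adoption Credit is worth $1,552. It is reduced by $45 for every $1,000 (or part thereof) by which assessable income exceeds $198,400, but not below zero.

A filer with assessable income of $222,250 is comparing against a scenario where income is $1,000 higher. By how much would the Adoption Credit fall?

At $222,250 — income exceeds $198,400 by $23,850, which is 24 full-or-partial $1,000 increments; reduction = 24 × $45 = $1,080, leaving $472.
At $223,250 — income exceeds $198,400 by $24,850, which is 25 full-or-partial $1,000 increments; reduction = 25 × $45 = $1,125, leaving $427.
Lost: $472 − $427 = $45.

$45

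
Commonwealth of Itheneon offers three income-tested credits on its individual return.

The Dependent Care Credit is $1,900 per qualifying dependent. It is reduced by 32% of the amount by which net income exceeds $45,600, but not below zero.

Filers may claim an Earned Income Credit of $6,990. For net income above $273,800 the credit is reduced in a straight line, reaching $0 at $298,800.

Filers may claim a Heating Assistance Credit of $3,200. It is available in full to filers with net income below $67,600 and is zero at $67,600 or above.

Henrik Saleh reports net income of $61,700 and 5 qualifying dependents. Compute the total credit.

Dependent Care Credit: base = 5 × $1,900 = $9,500. 32% of the $16,100 excess over $45,600 is $5,152; credit = $9,500 − $5,152 = $4,348.
Earned Income Credit: $61,700 is at or below the $273,800 threshold, so the full $6,990 applies.
Heating Assistance Credit: $61,700 is below the $67,600 cutoff, so the full $3,200 applies.
Total: $4,348 + $6,990 + $3,200 = $14,538.

$14,538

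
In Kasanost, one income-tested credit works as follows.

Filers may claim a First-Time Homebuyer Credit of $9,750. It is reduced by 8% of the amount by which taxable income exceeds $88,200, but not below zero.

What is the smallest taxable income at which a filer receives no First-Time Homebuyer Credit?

$210,075

The credit falls by 8% of each dollar above $88,200, so it reaches zero when the excess is $9,750 / 8% = $121,875: income = $88,200 + $121,875 = $210,075.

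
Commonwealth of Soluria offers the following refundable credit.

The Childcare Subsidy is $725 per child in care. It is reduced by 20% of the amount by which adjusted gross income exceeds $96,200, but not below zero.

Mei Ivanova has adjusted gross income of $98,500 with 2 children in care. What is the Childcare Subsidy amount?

Childcare Subsidy: base = 2 × $725 = $1,450. 20% of the $2,300 excess over $96,200 is $460; credit = $1,450 − $460 = $990.

$990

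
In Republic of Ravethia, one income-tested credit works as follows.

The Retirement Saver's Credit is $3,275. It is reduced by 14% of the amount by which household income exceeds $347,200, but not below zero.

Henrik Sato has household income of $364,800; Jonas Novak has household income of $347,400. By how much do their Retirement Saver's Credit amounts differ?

Henrik ($364,800): Retirement Saver's Credit: 14% of the $17,600 excess over $347,200 is $2,464; credit = $3,275 − $2,464 = $811.
Jonas ($347,400): Retirement Saver's Credit: 14% of the $200 excess over $347,200 is $28; credit = $3,275 − $28 = $3,247.
Difference: |$811 − $3,247| = $2,436.

$2,436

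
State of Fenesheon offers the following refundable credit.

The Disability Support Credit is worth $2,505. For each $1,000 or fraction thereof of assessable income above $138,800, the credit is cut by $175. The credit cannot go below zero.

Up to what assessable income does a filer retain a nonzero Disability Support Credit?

After 14 increments the reduction is 14 × $175 = $2,450, leaving $55; one more increment wipes it out. Increment 14 ends at excess 14 × $1,000 = $14,000, so the highest qualifying income is $138,800 + $14,000 = $152,800.

$152,800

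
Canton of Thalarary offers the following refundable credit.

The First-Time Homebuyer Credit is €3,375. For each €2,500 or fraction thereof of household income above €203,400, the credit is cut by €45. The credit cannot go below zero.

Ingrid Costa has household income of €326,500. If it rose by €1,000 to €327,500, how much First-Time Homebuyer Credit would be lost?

€0

At €326,500 — income exceeds €203,400 by €123,100, which is 50 full-or-partial €2,500 increments; reduction = 50 × €45 = €2,250, leaving €1,125.
At €327,500 — income exceeds €203,400 by €124,100, which is 50 full-or-partial €2,500 increments; reduction = 50 × €45 = €2,250, leaving €1,125.
Lost: €1,125 − €1,125 = €0.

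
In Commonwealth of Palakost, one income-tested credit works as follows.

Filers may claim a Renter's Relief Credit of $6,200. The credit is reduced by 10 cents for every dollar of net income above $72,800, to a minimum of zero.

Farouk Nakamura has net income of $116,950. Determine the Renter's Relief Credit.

Renter's Relief Credit: 10% of the $44,150 excess over $72,800 is $4,415; credit = $6,200 − $4,415 = $1,785.

$1,785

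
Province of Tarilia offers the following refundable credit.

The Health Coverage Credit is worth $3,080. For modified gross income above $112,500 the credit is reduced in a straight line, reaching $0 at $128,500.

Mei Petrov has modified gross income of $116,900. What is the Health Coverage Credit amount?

Health Coverage Credit: $116,900 is $4,400 into a $16,000 phase-out range, leaving 11,600/16,000 of the credit: $3,080 × 11,600/16,000 = $2,233.

$2,233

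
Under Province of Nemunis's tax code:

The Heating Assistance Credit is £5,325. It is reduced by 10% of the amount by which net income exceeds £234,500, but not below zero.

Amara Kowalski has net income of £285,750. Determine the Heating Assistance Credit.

£200

Heating Assistance Credit: 10% of the £51,250 excess over £234,500 is £5,125; credit = £5,325 − £5,125 = £200.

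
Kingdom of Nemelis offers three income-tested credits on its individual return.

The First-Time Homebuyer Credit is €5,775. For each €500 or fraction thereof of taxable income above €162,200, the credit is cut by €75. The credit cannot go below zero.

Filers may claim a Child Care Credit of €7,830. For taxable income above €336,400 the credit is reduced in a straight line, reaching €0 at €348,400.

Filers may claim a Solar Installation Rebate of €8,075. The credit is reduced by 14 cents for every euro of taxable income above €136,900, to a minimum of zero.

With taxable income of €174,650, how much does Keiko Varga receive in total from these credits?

€14,520

First-Time Homebuyer Credit: income exceeds €162,200 by €12,450, which is 25 full-or-partial €500 increments; reduction = 25 × €75 = €1,875, leaving €3,900.
Child Care Credit: €174,650 is at or below the €336,400 threshold, so the full €7,830 applies.
Solar Installation Rebate: 14% of the €37,750 excess over €136,900 is €5,285; credit = €8,075 − €5,285 = €2,790.
Total: €3,900 + €7,830 + €2,790 = €14,520.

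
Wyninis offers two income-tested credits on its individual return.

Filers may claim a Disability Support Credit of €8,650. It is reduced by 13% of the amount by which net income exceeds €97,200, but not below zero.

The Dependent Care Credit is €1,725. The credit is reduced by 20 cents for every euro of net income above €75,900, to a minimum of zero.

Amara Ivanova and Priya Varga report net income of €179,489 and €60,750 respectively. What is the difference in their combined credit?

Amara (€179,489): Disability Support Credit: 13% of the €82,289 excess over €97,200 is €10,697.57 ≥ base, so the credit is €0. Dependent Care Credit: 20% of the €103,589 excess over €75,900 is €20,717.80 ≥ base, so the credit is €0. total €0 + €0 = €0
Priya (€60,750): Disability Support Credit: €60,750 is at or below the €97,200 threshold, so the full €8,650 applies. Dependent Care Credit: €60,750 is at or below the €75,900 threshold, so the full €1,725 applies. total €8,650 + €1,725 = €10,375
Difference: |€0 − €10,375| = €10,375.

€10,375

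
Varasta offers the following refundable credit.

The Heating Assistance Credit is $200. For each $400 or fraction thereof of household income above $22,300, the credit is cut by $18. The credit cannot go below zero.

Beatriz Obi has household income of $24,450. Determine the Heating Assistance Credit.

$92

Heating Assistance Credit: income exceeds $22,300 by $2,150, which is 6 full-or-partial $400 increments; reduction = 6 × $18 = $108, leaving $92.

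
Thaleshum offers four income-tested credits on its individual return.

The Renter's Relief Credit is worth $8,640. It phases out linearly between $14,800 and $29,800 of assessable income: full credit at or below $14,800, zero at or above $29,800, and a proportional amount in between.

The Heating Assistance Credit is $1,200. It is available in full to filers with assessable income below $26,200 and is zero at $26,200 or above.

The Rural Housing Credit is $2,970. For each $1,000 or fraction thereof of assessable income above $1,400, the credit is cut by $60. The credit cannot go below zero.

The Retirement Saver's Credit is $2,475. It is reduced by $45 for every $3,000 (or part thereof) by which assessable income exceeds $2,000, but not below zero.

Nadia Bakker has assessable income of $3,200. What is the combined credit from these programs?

$15,120

Renter's Relief Credit: $3,200 is at or below the $14,800 threshold, so the full $8,640 applies.
Heating Assistance Credit: $3,200 is below the $26,200 cutoff, so the full $1,200 applies.
Rural Housing Credit: income exceeds $1,400 by $1,800, which is 2 full-or-partial $1,000 increments; reduction = 2 × $60 = $120, leaving $2,850.
Retirement Saver's Credit: income exceeds $2,000 by $1,200, which is 1 full-or-partial $3,000 increment; reduction = 1 × $45 = $45, leaving $2,430.
Total: $8,640 + $1,200 + $2,850 + $2,430 = $15,120.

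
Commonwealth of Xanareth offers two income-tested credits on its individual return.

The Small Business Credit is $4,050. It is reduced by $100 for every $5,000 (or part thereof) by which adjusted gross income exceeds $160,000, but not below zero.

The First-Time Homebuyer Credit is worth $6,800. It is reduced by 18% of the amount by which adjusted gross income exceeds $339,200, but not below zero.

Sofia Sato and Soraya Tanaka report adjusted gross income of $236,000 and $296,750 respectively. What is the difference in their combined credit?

$1,200

Sofia ($236,000): Small Business Credit: income exceeds $160,000 by $76,000, which is 16 full-or-partial $5,000 increments; reduction = 16 × $100 = $1,600, leaving $2,450. First-Time Homebuyer Credit: $236,000 is at or below the $339,200 threshold, so the full $6,800 applies. total $2,450 + $6,800 = $9,250
Soraya ($296,750): Small Business Credit: income exceeds $160,000 by $136,750, which is 28 full-or-partial $5,000 increments; reduction = 28 × $100 = $2,800, leaving $1,250. First-Time Homebuyer Credit: $296,750 is at or below the $339,200 threshold, so the full $6,800 applies. total $1,250 + $6,800 = $8,050
Difference: |$9,250 − $8,050| = $1,200.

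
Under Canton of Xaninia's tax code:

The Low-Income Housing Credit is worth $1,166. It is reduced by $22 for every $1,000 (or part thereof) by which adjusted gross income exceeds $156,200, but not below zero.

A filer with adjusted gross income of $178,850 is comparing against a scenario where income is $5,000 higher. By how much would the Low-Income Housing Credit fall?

$110

At $178,850 — income exceeds $156,200 by $22,650, which is 23 full-or-partial $1,000 increments; reduction = 23 × $22 = $506, leaving $660.
At $183,850 — income exceeds $156,200 by $27,650, which is 28 full-or-partial $1,000 increments; reduction = 28 × $22 = $616, leaving $550.
Lost: $660 − $550 = $110.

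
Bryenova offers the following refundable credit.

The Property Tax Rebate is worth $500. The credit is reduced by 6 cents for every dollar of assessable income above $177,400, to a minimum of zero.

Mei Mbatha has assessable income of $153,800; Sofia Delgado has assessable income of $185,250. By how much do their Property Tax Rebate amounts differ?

Mei ($153,800): Property Tax Rebate: $153,800 is at or below the $177,400 threshold, so the full $500 applies.
Sofia ($185,250): Property Tax Rebate: 6% of the $7,850 excess over $177,400 is $471; credit = $500 − $471 = $29.
Difference: |$500 − $29| = $471.

$471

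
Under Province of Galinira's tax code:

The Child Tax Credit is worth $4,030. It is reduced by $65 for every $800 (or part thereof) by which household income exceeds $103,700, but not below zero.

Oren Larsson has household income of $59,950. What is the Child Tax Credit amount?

Child Tax Credit: $59,950 is at or below the $103,700 threshold, so the full $4,030 applies.

$4,030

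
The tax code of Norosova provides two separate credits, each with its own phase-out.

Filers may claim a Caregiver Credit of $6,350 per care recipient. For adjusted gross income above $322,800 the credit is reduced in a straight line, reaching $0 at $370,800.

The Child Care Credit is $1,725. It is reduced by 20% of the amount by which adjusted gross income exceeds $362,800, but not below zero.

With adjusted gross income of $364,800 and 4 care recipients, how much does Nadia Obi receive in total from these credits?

$4,500

Caregiver Credit: base = 4 × $6,350 = $25,400. $364,800 is $42,000 into a $48,000 phase-out range, leaving 6,000/48,000 of the credit: $25,400 × 6,000/48,000 = $3,175.
Child Care Credit: 20% of the $2,000 excess over $362,800 is $400; credit = $1,725 − $400 = $1,325.
Total: $3,175 + $1,325 = $4,500.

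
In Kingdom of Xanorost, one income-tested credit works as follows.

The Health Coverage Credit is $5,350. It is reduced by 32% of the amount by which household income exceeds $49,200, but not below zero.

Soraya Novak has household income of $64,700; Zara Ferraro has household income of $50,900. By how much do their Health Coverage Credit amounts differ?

$4,416

Soraya ($64,700): Health Coverage Credit: 32% of the $15,500 excess over $49,200 is $4,960; credit = $5,350 − $4,960 = $390.
Zara ($50,900): Health Coverage Credit: 32% of the $1,700 excess over $49,200 is $544; credit = $5,350 − $544 = $4,806.
Difference: |$390 − $4,806| = $4,416.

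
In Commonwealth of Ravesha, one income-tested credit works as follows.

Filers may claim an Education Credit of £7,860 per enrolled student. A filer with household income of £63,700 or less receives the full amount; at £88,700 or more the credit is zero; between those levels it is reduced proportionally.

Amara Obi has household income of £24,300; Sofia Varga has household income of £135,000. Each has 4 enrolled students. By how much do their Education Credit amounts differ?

Amara (£24,300): Education Credit: base = 4 × £7,860 = £31,440. £24,300 is at or below the £63,700 threshold, so the full £31,440 applies.
Sofia (£135,000): Education Credit: base = 4 × £7,860 = £31,440. £135,000 is at or above £88,700, so the credit is £0.
Difference: |£31,440 − £0| = £31,440.

£31,440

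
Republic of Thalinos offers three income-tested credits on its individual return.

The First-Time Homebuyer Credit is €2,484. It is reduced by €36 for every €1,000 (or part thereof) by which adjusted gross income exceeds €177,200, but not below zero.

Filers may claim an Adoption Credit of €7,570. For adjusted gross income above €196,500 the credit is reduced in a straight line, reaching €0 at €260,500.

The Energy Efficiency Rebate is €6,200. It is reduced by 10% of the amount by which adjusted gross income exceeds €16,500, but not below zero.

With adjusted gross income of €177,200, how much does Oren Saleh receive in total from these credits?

€10,054

First-Time Homebuyer Credit: €177,200 is at or below the €177,200 threshold, so the full €2,484 applies.
Adoption Credit: €177,200 is at or below the €196,500 threshold, so the full €7,570 applies.
Energy Efficiency Rebate: 10% of the €160,700 excess over €16,500 is €16,070 ≥ base, so the credit is €0.
Total: €2,484 + €7,570 + €0 = €10,054.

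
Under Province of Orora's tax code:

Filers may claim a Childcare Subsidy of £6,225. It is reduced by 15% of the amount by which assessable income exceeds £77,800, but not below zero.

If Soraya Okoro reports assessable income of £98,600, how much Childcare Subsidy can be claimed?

£3,105

Childcare Subsidy: 15% of the £20,800 excess over £77,800 is £3,120; credit = £6,225 − £3,120 = £3,105.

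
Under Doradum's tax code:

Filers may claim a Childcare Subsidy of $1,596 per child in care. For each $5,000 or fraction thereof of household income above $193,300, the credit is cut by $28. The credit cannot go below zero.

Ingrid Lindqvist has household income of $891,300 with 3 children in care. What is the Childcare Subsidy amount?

$868

Childcare Subsidy: base = 3 × $1,596 = $4,788. income exceeds $193,300 by $698,000, which is 140 full-or-partial $5,000 increments; reduction = 140 × $28 = $3,920, leaving $868.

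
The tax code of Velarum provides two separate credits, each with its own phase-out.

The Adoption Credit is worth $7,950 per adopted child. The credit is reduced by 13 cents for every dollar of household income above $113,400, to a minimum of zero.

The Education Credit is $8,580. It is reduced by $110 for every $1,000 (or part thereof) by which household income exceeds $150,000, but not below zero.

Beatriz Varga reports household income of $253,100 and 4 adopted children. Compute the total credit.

$13,639

Adoption Credit: base = 4 × $7,950 = $31,800. 13% of the $139,700 excess over $113,400 is $18,161; credit = $31,800 − $18,161 = $13,639.
Education Credit: income exceeds $150,000 by $103,100 → 104 increments × $110 = $11,440 ≥ base, so the credit is $0.
Total: $13,639 + $0 = $13,639.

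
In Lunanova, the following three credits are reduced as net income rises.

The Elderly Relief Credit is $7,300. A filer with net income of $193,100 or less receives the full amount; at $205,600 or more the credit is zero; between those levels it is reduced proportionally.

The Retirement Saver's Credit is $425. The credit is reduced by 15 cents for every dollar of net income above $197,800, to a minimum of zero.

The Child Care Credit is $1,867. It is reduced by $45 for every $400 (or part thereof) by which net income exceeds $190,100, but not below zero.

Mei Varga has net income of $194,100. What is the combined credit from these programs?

Elderly Relief Credit: $194,100 is $1,000 into a $12,500 phase-out range, leaving 11,500/12,500 of the credit: $7,300 × 11,500/12,500 = $6,716.
Retirement Saver's Credit: $194,100 is at or below the $197,800 threshold, so the full $425 applies.
Child Care Credit: income exceeds $190,100 by $4,000, which is 10 full-or-partial $400 increments; reduction = 10 × $45 = $450, leaving $1,417.
Total: $6,716 + $425 + $1,417 = $8,558.

$8,558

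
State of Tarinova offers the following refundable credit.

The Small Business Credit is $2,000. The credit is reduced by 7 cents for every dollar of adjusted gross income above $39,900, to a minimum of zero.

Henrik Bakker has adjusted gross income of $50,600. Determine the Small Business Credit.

$1,251

Small Business Credit: 7% of the $10,700 excess over $39,900 is $749; credit = $2,000 − $749 = $1,251.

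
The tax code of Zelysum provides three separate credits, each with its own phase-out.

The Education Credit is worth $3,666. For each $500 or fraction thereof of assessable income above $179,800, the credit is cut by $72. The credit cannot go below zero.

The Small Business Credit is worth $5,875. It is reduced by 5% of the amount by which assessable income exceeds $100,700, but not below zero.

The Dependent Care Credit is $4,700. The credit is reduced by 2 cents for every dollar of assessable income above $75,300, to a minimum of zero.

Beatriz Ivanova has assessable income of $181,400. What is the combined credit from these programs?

Education Credit: income exceeds $179,800 by $1,600, which is 4 full-or-partial $500 increments; reduction = 4 × $72 = $288, leaving $3,378.
Small Business Credit: 5% of the $80,700 excess over $100,700 is $4,035; credit = $5,875 − $4,035 = $1,840.
Dependent Care Credit: 2% of the $106,100 excess over $75,300 is $2,122; credit = $4,700 − $2,122 = $2,578.
Total: $3,378 + $1,840 + $2,578 = $7,796.

$7,796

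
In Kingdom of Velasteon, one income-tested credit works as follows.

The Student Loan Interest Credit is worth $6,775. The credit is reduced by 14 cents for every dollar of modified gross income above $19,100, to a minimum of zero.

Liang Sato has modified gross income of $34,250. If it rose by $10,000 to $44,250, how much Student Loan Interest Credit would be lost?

$1,400

At $34,250 — 14% of the $15,150 excess over $19,100 is $2,121; credit = $6,775 − $2,121 = $4,654.
At $44,250 — 14% of the $25,150 excess over $19,100 is $3,521; credit = $6,775 − $3,521 = $3,254.
Lost: $4,654 − $3,254 = $1,400.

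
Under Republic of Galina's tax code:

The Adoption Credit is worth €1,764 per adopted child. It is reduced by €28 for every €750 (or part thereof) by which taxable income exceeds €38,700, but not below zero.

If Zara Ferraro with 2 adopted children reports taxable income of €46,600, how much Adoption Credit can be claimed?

Adoption Credit: base = 2 × €1,764 = €3,528. income exceeds €38,700 by €7,900, which is 11 full-or-partial €750 increments; reduction = 11 × €28 = €308, leaving €3,220.

€3,220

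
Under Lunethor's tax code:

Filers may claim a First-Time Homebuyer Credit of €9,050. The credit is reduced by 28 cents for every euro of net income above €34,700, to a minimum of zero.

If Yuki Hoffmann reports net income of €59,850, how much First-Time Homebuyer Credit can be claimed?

€2,008

First-Time Homebuyer Credit: 28% of the €25,150 excess over €34,700 is €7,042; credit = €9,050 − €7,042 = €2,008.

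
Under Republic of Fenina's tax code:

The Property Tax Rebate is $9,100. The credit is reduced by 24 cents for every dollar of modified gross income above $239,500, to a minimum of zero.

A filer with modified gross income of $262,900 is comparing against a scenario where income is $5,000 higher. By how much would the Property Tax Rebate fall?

$1,200

At $262,900 — 24% of the $23,400 excess over $239,500 is $5,616; credit = $9,100 − $5,616 = $3,484.
At $267,900 — 24% of the $28,400 excess over $239,500 is $6,816; credit = $9,100 − $6,816 = $2,284.
Lost: $3,484 − $2,284 = $1,200.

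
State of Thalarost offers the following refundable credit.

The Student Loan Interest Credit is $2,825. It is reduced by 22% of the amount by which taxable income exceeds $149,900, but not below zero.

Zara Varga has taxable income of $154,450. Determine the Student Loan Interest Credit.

Student Loan Interest Credit: 22% of the $4,550 excess over $149,900 is $1,001; credit = $2,825 − $1,001 = $1,824.

$1,824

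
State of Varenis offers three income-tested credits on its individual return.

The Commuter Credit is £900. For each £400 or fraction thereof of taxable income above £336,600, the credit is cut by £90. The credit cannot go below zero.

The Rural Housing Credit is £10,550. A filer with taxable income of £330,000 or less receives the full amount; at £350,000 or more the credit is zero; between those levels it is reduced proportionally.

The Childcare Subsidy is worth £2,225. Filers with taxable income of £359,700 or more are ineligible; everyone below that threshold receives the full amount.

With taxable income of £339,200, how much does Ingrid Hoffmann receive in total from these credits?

Commuter Credit: income exceeds £336,600 by £2,600, which is 7 full-or-partial £400 increments; reduction = 7 × £90 = £630, leaving £270.
Rural Housing Credit: £339,200 is £9,200 into a £20,000 phase-out range, leaving 10,800/20,000 of the credit: £10,550 × 10,800/20,000 = £5,697.
Childcare Subsidy: £339,200 is below the £359,700 cutoff, so the full £2,225 applies.
Total: £270 + £5,697 + £2,225 = £8,192.

£8,192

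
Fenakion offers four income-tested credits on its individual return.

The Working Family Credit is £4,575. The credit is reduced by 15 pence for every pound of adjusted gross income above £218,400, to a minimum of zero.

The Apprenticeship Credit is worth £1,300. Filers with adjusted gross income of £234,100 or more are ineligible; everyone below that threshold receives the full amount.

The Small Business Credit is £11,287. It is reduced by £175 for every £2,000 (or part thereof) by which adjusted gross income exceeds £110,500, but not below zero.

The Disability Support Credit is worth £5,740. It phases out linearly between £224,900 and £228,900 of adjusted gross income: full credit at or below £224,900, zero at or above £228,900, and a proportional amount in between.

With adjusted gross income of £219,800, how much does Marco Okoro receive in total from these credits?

Working Family Credit: 15% of the £1,400 excess over £218,400 is £210; credit = £4,575 − £210 = £4,365.
Apprenticeship Credit: £219,800 is below the £234,100 cutoff, so the full £1,300 applies.
Small Business Credit: income exceeds £110,500 by £109,300, which is 55 full-or-partial £2,000 increments; reduction = 55 × £175 = £9,625, leaving £1,662.
Disability Support Credit: £219,800 is at or below the £224,900 threshold, so the full £5,740 applies.
Total: £4,365 + £1,300 + £1,662 + £5,740 = £13,067.

£13,067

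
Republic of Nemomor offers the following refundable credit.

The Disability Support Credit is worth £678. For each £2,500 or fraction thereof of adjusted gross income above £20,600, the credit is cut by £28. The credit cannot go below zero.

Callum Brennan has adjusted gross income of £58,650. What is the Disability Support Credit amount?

Disability Support Credit: income exceeds £20,600 by £38,050, which is 16 full-or-partial £2,500 increments; reduction = 16 × £28 = £448, leaving £230.

£230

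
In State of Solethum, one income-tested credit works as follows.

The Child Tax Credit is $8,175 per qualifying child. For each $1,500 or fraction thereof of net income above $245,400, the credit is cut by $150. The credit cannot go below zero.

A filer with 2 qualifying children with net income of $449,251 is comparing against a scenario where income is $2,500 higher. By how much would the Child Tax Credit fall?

$0

At $449,251 — base = 2 × $8,175 = $16,350. income exceeds $245,400 by $203,851 → 136 increments × $150 = $20,400 ≥ base, so the credit is $0.
At $451,751 — base = 2 × $8,175 = $16,350. income exceeds $245,400 by $206,351 → 138 increments × $150 = $20,700 ≥ base, so the credit is $0.
Lost: $0 − $0 = $0.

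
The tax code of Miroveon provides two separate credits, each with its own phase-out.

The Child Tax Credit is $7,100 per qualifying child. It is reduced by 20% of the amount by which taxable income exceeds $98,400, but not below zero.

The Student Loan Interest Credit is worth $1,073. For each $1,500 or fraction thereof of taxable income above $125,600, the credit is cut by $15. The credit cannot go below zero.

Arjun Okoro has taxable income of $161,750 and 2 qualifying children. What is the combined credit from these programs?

Child Tax Credit: base = 2 × $7,100 = $14,200. 20% of the $63,350 excess over $98,400 is $12,670; credit = $14,200 − $12,670 = $1,530.
Student Loan Interest Credit: income exceeds $125,600 by $36,150, which is 25 full-or-partial $1,500 increments; reduction = 25 × $15 = $375, leaving $698.
Total: $1,530 + $698 = $2,228.

$2,228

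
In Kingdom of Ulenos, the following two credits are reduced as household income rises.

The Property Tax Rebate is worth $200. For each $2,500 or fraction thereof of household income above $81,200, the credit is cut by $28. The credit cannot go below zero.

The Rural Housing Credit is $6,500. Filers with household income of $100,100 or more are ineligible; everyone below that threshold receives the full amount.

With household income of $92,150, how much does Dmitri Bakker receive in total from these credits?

$6,560

Property Tax Rebate: income exceeds $81,200 by $10,950, which is 5 full-or-partial $2,500 increments; reduction = 5 × $28 = $140, leaving $60.
Rural Housing Credit: $92,150 is below the $100,100 cutoff, so the full $6,500 applies.
Total: $60 + $6,500 = $6,560.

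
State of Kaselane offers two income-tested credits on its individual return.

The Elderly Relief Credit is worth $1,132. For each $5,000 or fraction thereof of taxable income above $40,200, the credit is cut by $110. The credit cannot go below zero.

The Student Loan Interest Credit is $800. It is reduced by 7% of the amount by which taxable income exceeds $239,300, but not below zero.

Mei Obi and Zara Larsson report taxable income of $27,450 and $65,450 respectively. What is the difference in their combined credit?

Mei ($27,450): Elderly Relief Credit: $27,450 is at or below the $40,200 threshold, so the full $1,132 applies. Student Loan Interest Credit: $27,450 is at or below the $239,300 threshold, so the full $800 applies. total $1,132 + $800 = $1,932
Zara ($65,450): Elderly Relief Credit: income exceeds $40,200 by $25,250, which is 6 full-or-partial $5,000 increments; reduction = 6 × $110 = $660, leaving $472. Student Loan Interest Credit: $65,450 is at or below the $239,300 threshold, so the full $800 applies. total $472 + $800 = $1,272
Difference: |$1,932 − $1,272| = $660.

$660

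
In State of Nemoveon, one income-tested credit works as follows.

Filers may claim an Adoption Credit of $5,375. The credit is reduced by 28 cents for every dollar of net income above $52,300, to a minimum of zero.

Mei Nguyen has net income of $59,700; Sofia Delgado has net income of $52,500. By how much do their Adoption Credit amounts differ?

$2,016

Mei ($59,700): Adoption Credit: 28% of the $7,400 excess over $52,300 is $2,072; credit = $5,375 − $2,072 = $3,303.
Sofia ($52,500): Adoption Credit: 28% of the $200 excess over $52,300 is $56; credit = $5,375 − $56 = $5,319.
Difference: |$3,303 − $5,319| = $2,016.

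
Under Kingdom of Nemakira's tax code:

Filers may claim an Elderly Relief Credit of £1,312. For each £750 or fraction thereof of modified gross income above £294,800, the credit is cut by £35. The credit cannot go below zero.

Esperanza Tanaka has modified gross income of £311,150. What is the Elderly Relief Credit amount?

£542

Elderly Relief Credit: income exceeds £294,800 by £16,350, which is 22 full-or-partial £750 increments; reduction = 22 × £35 = £770, leaving £542.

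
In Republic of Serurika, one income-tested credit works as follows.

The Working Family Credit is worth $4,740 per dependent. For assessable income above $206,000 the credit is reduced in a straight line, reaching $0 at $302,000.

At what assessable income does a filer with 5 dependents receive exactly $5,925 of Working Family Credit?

$278,000

Full credit = 5 × $4,740 = $23,700.
$5,925 is 5,925/23,700 of the full $23,700, so 17,775/23,700 of the $96,000 range has been used: income = $206,000 + $96,000 × 17,775/23,700 = $278,000.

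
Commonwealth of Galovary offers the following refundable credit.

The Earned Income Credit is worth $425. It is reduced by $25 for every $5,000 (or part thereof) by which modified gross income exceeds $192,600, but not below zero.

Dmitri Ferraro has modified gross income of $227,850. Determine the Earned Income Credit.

$225

Earned Income Credit: income exceeds $192,600 by $35,250, which is 8 full-or-partial $5,000 increments; reduction = 8 × $25 = $200, leaving $225.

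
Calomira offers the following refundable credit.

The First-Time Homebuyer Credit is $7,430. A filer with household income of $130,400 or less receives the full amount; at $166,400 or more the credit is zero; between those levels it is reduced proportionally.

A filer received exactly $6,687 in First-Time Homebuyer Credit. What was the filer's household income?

$6,687 is 6,687/7,430 of the full $7,430, so 743/7,430 of the $36,000 range has been used: income = $130,400 + $36,000 × 743/7,430 = $134,000.

$134,000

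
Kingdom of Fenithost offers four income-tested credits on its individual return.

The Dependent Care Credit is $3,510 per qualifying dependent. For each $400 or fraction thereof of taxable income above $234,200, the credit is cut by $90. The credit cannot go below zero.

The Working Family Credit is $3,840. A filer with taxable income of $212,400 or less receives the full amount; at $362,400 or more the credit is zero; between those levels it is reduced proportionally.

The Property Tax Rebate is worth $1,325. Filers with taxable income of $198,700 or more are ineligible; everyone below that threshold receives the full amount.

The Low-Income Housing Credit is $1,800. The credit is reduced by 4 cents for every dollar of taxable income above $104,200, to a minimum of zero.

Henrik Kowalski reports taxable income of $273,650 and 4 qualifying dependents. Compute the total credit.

Dependent Care Credit: base = 4 × $3,510 = $14,040. income exceeds $234,200 by $39,450, which is 99 full-or-partial $400 increments; reduction = 99 × $90 = $8,910, leaving $5,130.
Working Family Credit: $273,650 is $61,250 into a $150,000 phase-out range, leaving 88,750/150,000 of the credit: $3,840 × 88,750/150,000 = $2,272.
Property Tax Rebate: $273,650 meets or exceeds the $198,700 cutoff, so the credit is $0.
Low-Income Housing Credit: 4% of the $169,450 excess over $104,200 is $6,778 ≥ base, so the credit is $0.
Total: $5,130 + $2,272 + $0 + $0 = $7,402.

$7,402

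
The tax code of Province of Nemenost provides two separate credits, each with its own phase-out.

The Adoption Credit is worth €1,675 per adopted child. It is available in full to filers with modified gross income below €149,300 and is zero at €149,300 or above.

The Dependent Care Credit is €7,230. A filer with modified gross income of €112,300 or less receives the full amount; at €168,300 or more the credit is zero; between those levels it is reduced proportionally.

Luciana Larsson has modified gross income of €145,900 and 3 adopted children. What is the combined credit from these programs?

€7,917

Adoption Credit: base = 3 × €1,675 = €5,025. €145,900 is below the €149,300 cutoff, so the full €5,025 applies.
Dependent Care Credit: €145,900 is €33,600 into a €56,000 phase-out range, leaving 22,400/56,000 of the credit: €7,230 × 22,400/56,000 = €2,892.
Total: €5,025 + €2,892 = €7,917.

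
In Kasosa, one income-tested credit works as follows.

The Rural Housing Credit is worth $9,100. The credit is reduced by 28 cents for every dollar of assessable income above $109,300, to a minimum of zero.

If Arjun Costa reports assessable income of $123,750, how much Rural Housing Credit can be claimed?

Rural Housing Credit: 28% of the $14,450 excess over $109,300 is $4,046; credit = $9,100 − $4,046 = $5,054.

$5,054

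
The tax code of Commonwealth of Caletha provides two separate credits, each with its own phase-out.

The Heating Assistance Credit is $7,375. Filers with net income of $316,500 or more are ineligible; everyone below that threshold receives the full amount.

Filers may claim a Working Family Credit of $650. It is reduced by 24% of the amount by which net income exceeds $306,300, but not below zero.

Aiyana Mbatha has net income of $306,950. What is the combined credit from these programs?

Heating Assistance Credit: $306,950 is below the $316,500 cutoff, so the full $7,375 applies.
Working Family Credit: 24% of the $650 excess over $306,300 is $156; credit = $650 − $156 = $494.
Total: $7,375 + $494 = $7,869.

$7,869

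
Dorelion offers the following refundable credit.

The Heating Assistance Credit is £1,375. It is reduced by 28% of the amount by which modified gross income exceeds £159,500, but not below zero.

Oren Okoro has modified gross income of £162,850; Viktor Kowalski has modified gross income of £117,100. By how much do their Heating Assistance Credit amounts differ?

£938

Oren (£162,850): Heating Assistance Credit: 28% of the £3,350 excess over £159,500 is £938; credit = £1,375 − £938 = £437.
Viktor (£117,100): Heating Assistance Credit: £117,100 is at or below the £159,500 threshold, so the full £1,375 applies.
Difference: |£437 − £1,375| = £938.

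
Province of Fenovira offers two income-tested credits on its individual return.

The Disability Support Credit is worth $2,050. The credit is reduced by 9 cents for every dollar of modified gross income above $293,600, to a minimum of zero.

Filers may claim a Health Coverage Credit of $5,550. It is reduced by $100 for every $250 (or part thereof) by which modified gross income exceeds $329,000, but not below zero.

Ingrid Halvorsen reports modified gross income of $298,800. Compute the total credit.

$7,132

Disability Support Credit: 9% of the $5,200 excess over $293,600 is $468; credit = $2,050 − $468 = $1,582.
Health Coverage Credit: $298,800 is at or below the $329,000 threshold, so the full $5,550 applies.
Total: $1,582 + $5,550 = $7,132.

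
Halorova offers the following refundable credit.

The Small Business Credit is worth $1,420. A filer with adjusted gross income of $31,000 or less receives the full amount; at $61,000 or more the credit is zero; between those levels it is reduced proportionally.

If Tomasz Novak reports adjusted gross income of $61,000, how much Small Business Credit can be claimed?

$0

Small Business Credit: $61,000 is at or above $61,000, so the credit is $0.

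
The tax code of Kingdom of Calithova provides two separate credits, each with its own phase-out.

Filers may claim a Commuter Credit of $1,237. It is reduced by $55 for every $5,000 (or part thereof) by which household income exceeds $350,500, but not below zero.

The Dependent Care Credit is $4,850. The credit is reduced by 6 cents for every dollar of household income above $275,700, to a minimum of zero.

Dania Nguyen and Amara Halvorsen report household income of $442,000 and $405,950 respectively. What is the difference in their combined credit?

$385

Dania ($442,000): Commuter Credit: income exceeds $350,500 by $91,500, which is 19 full-or-partial $5,000 increments; reduction = 19 × $55 = $1,045, leaving $192. Dependent Care Credit: 6% of the $166,300 excess over $275,700 is $9,978 ≥ base, so the credit is $0. total $192 + $0 = $192
Amara ($405,950): Commuter Credit: income exceeds $350,500 by $55,450, which is 12 full-or-partial $5,000 increments; reduction = 12 × $55 = $660, leaving $577. Dependent Care Credit: 6% of the $130,250 excess over $275,700 is $7,815 ≥ base, so the credit is $0. total $577 + $0 = $577
Difference: |$192 − $577| = $385.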